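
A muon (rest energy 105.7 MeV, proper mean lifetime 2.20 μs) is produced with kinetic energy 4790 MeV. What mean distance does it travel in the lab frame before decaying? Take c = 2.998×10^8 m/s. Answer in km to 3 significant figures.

d ≈ 30.5 km

γ = 1 + K/(m₀c²) = 1 + 4790/105.7 = 46.317
β = √(1 − 1/γ²) = 0.99977
Dilated lifetime: γτ₀ = 46.317 × 2.20 μs = 101.90 μs
d = βc·γτ₀ = 0.99977 × (2.998×10^8 m/s) × 0.00010190 s = 30.5 km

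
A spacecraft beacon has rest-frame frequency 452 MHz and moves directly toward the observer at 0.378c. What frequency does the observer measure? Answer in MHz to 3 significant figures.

Relativistic Doppler: f_obs = f_src √((1+β)/(1−β))
= 452 × √(1.3780/0.62200) = 452 × 1.4884 = 673 MHz

f_obs ≈ 673 MHz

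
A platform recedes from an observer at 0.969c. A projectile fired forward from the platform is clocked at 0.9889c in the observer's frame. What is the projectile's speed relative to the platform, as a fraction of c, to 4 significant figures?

Inverse velocity addition: u' = (u − v)/(1 − uv/c²)
= (0.9889 − 0.969)/(1 − 0.9889×0.969) = 0.01990/0.0417559 = 0.4766

u' ≈ 0.4766c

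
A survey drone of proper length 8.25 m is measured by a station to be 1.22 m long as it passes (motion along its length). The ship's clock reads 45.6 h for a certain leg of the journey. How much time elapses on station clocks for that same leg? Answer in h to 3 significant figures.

Length contraction ⇒ γ = L₀/L = 8.25/1.22 = 6.7623
Time dilation: Δt = γτ₀ = 6.7623 × 45.6 h = 308 h

Δt ≈ 308 h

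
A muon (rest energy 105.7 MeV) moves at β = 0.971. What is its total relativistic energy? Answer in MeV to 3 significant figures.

E ≈ 442 MeV

γ = 1/√(1 − 0.971²) = 4.1827
E = γm₀c² = 4.1827 × 105.7 MeV = 442 MeV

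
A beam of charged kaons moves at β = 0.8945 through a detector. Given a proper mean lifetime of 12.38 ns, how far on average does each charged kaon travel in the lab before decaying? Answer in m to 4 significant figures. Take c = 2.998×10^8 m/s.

d ≈ 7.426 m

γ = 1/√(1 − 0.8945²) = 2.23680
Dilated lifetime: Δt = γτ₀ = 2.23680 × 12.38 ns = 27.6915 ns
d = vΔt = 0.8945c × 27.6915 ns = 2.68171×10^8 m/s × 2.76915×10^-8 s = 7.426 m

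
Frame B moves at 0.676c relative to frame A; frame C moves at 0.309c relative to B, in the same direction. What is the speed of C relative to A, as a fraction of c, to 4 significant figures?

u ≈ 0.8148c

Compose boost 2: (0.309 + 0.676)/(1 + 0.309×0.676) = 0.9850/1.20888 = 0.8148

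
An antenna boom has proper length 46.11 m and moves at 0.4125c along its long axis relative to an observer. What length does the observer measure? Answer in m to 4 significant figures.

L ≈ 42.00 m

γ = 1/√(1 − 0.4125²) = 1.09775
Length contraction: L = L₀/γ = 46.11/1.09775 = 42.00 m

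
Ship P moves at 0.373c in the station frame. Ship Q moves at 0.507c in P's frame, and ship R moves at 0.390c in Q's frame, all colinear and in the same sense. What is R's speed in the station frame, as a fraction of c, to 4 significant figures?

u ≈ 0.8769c

Compose boost 2: (0.507 + 0.373)/(1 + 0.507×0.373) = 0.8800/1.18911 = 0.740049
Compose boost 3: (0.390 + 0.740049)/(1 + 0.390×0.740049) = 1.13005/1.28862 = 0.8769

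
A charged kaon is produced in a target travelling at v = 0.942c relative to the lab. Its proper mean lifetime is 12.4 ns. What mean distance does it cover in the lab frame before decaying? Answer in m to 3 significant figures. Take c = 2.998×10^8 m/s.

d ≈ 10.4 m

γ = 1/√(1 − 0.942²) = 2.9796
Dilated lifetime: Δt = γτ₀ = 2.9796 × 12.4 ns = 36.947 ns
d = vΔt = 0.942c × 36.947 ns = 2.8241×10^8 m/s × 3.6947×10^-8 s = 10.4 m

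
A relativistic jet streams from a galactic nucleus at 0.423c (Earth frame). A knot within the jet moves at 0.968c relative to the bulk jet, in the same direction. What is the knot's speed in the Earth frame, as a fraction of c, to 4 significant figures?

u ≈ 0.9869c

Relativistic velocity addition: u = (u' + v)/(1 + u'v/c²)
= (0.968 + 0.423)/(1 + 0.968×0.423) = 1.391/1.40946 = 0.9869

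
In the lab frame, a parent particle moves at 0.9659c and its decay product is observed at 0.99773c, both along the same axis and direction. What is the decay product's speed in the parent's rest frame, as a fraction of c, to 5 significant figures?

Inverse velocity addition: u' = (u − v)/(1 − uv/c²)
= (0.99773 − 0.9659)/(1 − 0.99773×0.9659) = 0.031830/0.03629259 = 0.87704

u' ≈ 0.87704c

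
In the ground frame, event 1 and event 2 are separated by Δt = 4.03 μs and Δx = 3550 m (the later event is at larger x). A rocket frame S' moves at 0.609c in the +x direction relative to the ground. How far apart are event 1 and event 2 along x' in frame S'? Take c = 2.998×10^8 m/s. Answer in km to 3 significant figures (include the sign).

γ = 1/√(1 − 0.609²) = 1.2608
Δx' = γ(Δx − vΔt) = 1.2608 × (3550 m − 0.609×(2.998×10^8 m/s)×4.03×10^-6 s)
= 1.2608 × (2814.2 m) = 3.55 km

Δx' ≈ 3.55 km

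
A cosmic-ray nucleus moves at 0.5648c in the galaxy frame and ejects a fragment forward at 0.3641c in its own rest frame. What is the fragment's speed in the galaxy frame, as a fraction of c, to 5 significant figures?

Compose boost 2: (0.3641 + 0.5648)/(1 + 0.3641×0.5648) = 0.92890/1.205644 = 0.77046

u ≈ 0.77046c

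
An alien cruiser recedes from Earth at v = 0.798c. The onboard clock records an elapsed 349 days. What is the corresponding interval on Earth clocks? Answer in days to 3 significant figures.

Δt ≈ 579 days

γ = 1/√(1 − 0.798²) = 1.6593
Time dilation: Δt = γτ₀ = 1.6593 × 349 days = 579 days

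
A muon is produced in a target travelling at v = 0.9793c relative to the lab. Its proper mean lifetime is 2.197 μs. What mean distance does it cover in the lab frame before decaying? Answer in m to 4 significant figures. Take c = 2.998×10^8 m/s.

γ = 1/√(1 − 0.9793²) = 4.94036
Dilated lifetime: Δt = γτ₀ = 4.94036 × 2.197 μs = 10.8540 μs
d = vΔt = 0.9793c × 10.8540 μs = 2.93594×10^8 m/s × 1.08540×10^-5 s = 3187 m

d ≈ 3187 m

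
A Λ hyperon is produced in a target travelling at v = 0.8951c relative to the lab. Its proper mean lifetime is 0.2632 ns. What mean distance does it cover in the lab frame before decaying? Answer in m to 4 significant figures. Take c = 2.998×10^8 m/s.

d ≈ 0.1584 m

γ = 1/√(1 − 0.8951²) = 2.24283
Dilated lifetime: Δt = γτ₀ = 2.24283 × 0.2632 ns = 0.590313 ns
d = vΔt = 0.8951c × 0.590313 ns = 2.68351×10^8 m/s × 5.90313×10^-10 s = 0.1584 m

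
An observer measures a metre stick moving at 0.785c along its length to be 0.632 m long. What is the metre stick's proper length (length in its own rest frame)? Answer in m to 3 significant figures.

L₀ ≈ 1.02 m

γ = 1/√(1 − 0.785²) = 1.6142
L₀ = γL = 1.6142 × 0.632 = 1.02 m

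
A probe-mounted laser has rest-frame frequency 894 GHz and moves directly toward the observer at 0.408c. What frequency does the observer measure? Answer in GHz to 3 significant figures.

Relativistic Doppler: f_obs = f_src √((1+β)/(1−β))
= 894 × √(1.4080/0.59200) = 894 × 1.5422 = 1380 GHz

f_obs ≈ 1380 GHz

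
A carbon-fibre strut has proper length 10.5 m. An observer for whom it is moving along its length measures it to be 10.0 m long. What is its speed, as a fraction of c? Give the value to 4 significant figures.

β ≈ 0.3049

γ = L₀/L = 10.5/10.0 = 1.05000
β = √(1 − 1/γ²) = 0.3049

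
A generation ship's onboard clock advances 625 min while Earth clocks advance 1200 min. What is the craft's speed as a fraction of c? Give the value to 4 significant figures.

β ≈ 0.8537

γ = Δt/τ₀ = 1200/625 = 1.92000
β = √(1 − 1/γ²) = √(1 − 1/1.92000²) = 0.8537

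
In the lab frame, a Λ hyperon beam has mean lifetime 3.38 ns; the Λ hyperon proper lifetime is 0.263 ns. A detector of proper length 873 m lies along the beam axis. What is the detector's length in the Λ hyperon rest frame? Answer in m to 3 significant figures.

Time dilation ⇒ γ = Δt/τ₀ = 3.38/0.263 = 12.852
Length contraction: L = L₀/γ = 873/12.852 = 67.9 m

L ≈ 67.9 m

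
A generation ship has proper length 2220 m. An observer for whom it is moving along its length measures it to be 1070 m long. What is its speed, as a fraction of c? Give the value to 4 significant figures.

β ≈ 0.8762

γ = L₀/L = 2220/1070 = 2.07477
β = √(1 − 1/γ²) = 0.8762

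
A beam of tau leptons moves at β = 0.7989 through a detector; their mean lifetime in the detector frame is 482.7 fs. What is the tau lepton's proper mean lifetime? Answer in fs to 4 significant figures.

τ₀ ≈ 290.3 fs

γ = 1/√(1 − 0.7989²) = 1.66261
Proper time: τ₀ = Δt/γ = 482.7/1.66261 = 290.3 fs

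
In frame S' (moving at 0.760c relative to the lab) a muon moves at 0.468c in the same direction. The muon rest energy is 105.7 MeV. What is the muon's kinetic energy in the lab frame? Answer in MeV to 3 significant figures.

u_lab = (0.468 + 0.760)/(1 + 0.468×0.760) = 0.905818
γ = 1/√(1 − 0.905818²) = 2.3603
K = (γ − 1)m₀c² = (2.3603 − 1) × 105.7 = 1.3603 × 105.7 = 144 MeV

K ≈ 144 MeV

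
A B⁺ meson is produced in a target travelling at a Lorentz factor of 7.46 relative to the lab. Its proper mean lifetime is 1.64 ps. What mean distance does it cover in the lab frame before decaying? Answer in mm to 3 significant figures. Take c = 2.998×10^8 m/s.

β = √(1 − 1/γ²) = √(1 − 1/7.46²) = 0.99097
Dilated lifetime: Δt = γτ₀ = 7.46 × 1.64 ps = 12.234 ps
d = vΔt = 0.99097c × 12.234 ps = 2.9709×10^8 m/s × 1.2234×10^-11 s = 3.63 mm

d ≈ 3.63 mm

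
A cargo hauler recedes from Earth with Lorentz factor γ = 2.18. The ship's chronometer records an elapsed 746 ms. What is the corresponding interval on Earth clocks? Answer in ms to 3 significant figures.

Δt ≈ 1630 ms

γ = 2.18 (given)
Time dilation: Δt = γτ₀ = 2.18 × 746 ms = 1630 ms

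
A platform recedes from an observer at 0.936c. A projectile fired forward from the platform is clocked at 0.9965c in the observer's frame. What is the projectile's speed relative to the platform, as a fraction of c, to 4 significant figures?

Inverse velocity addition: u' = (u − v)/(1 − uv/c²)
= (0.9965 − 0.936)/(1 − 0.9965×0.936) = 0.06050/0.0672760 = 0.8993

u' ≈ 0.8993c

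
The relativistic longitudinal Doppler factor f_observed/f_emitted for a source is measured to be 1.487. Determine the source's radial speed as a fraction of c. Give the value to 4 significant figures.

f_obs/f_src = √((1+β)/(1−β)) = 1.487  ⇒  (1+β)/(1−β) = 2.21117
β = |1 − D²|/(1 + D²) = |1 − 2.21117|/(1 + 2.21117) = 0.3772

β ≈ 0.3772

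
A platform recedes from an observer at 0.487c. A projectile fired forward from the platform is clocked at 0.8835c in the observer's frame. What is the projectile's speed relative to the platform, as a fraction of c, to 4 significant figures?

Inverse velocity addition: u' = (u − v)/(1 − uv/c²)
= (0.8835 − 0.487)/(1 − 0.8835×0.487) = 0.3965/0.569735 = 0.6959

u' ≈ 0.6959c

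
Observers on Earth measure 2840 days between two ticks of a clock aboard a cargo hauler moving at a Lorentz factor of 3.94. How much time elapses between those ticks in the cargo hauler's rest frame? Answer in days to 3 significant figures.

τ₀ ≈ 721 days

γ = 3.94 (given)
Proper time: τ₀ = Δt/γ = 2840/3.94 = 721 days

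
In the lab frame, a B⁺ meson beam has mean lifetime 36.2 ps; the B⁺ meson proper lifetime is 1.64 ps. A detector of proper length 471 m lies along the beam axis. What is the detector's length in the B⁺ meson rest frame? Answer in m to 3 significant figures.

L ≈ 21.3 m

Time dilation ⇒ γ = Δt/τ₀ = 36.2/1.64 = 22.073
Length contraction: L = L₀/γ = 471/22.073 = 21.3 m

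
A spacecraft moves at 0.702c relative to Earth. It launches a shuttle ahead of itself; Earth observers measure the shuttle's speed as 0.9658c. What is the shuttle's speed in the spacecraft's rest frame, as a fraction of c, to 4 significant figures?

u' ≈ 0.8192c

Inverse velocity addition: u' = (u − v)/(1 − uv/c²)
= (0.9658 − 0.702)/(1 − 0.9658×0.702) = 0.2638/0.322008 = 0.8192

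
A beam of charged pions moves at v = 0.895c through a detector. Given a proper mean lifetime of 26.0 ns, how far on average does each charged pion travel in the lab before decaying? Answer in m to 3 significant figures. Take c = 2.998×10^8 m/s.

d ≈ 15.6 m

γ = 1/√(1 − 0.895²) = 2.2418
Dilated lifetime: Δt = γτ₀ = 2.2418 × 26.0 ns = 58.287 ns
d = vΔt = 0.895c × 58.287 ns = 2.6832×10^8 m/s × 5.8287×10^-8 s = 15.6 m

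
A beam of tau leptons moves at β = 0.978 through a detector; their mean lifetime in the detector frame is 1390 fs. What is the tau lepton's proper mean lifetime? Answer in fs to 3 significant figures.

τ₀ ≈ 290 fs

γ = 1/√(1 − 0.978²) = 4.7938
Proper time: τ₀ = Δt/γ = 1390/4.7938 = 290 fs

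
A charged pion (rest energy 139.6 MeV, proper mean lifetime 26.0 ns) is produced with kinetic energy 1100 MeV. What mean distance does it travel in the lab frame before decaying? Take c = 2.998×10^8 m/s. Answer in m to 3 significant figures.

d ≈ 68.8 m

γ = 1 + K/(m₀c²) = 1 + 1100/139.6 = 8.8797
β = √(1 − 1/γ²) = 0.99364
Dilated lifetime: γτ₀ = 8.8797 × 26.0 ns = 230.87 ns
d = βc·γτ₀ = 0.99364 × (2.998×10^8 m/s) × 2.3087×10^-7 s = 68.8 m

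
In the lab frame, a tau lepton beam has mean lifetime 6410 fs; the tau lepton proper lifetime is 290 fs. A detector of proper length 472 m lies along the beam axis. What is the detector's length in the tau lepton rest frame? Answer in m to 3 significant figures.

L ≈ 21.4 m

Time dilation ⇒ γ = Δt/τ₀ = 6410/290 = 22.103
Length contraction: L = L₀/γ = 472/22.103 = 21.4 m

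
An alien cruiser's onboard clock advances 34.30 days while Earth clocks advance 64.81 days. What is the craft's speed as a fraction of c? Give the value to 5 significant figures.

γ = Δt/τ₀ = 64.81/34.30 = 1.889504
β = √(1 − 1/γ²) = √(1 − 1/1.889504²) = 0.84847

β ≈ 0.84847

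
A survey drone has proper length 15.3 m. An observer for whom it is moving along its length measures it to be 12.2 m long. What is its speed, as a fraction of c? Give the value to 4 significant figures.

γ = L₀/L = 15.3/12.2 = 1.25410
β = √(1 − 1/γ²) = 0.6035

β ≈ 0.6035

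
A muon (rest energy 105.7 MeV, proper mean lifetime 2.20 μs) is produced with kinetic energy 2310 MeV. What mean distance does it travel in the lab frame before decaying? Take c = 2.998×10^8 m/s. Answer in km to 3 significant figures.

d ≈ 15.1 km

γ = 1 + K/(m₀c²) = 1 + 2310/105.7 = 22.854
β = √(1 − 1/γ²) = 0.99904
Dilated lifetime: γτ₀ = 22.854 × 2.20 μs = 50.279 μs
d = βc·γτ₀ = 0.99904 × (2.998×10^8 m/s) × 5.0279×10^-5 s = 15.1 km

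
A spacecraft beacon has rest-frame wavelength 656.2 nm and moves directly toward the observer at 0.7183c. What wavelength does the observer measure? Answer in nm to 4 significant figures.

λ_obs ≈ 265.7 nm

Relativistic Doppler: λ_obs = λ_src √((1−β)/(1+β))
= 656.2 × √(0.281700/1.71830) = 656.2 × 0.404896 = 265.7 nm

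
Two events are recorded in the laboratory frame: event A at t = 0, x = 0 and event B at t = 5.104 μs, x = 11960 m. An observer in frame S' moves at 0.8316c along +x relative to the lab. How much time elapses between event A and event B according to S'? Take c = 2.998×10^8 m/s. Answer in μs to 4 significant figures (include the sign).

Δt' ≈ -50.54 μs

γ = 1/√(1 − 0.8316²) = 1.80059
Δt' = γ(Δt − vΔx/c²) = 1.80059 × (5.104 μs − 0.8316×11960 m / (2.998×10^8 m/s))
= 1.80059 × (-28.0712 μs) = -50.54 μs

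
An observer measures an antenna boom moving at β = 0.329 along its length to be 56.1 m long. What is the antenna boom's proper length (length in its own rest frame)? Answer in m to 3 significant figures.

L₀ ≈ 59.4 m

γ = 1/√(1 − 0.329²) = 1.0590
L₀ = γL = 1.0590 × 56.1 = 59.4 m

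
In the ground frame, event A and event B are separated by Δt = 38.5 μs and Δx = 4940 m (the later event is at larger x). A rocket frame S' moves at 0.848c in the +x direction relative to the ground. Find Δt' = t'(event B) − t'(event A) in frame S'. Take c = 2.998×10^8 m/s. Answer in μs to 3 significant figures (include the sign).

Δt' ≈ 46.3 μs

γ = 1/√(1 − 0.848²) = 1.8868
Δt' = γ(Δt − vΔx/c²) = 1.8868 × (38.5 μs − 0.848×4940 m / (2.998×10^8 m/s))
= 1.8868 × (24.527 μs) = 46.3 μs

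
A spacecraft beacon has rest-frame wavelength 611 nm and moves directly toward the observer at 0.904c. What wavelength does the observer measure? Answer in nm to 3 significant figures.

Relativistic Doppler: λ_obs = λ_src √((1−β)/(1+β))
= 611 × √(0.096000/1.9040) = 611 × 0.22454 = 137 nm

λ_obs ≈ 137 nm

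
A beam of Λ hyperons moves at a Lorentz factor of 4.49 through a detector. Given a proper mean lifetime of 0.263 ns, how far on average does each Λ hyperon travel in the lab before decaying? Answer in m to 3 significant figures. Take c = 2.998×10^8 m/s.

β = √(1 − 1/γ²) = √(1 − 1/4.49²) = 0.97488
Dilated lifetime: Δt = γτ₀ = 4.49 × 0.263 ns = 1.1809 ns
d = vΔt = 0.97488c × 1.1809 ns = 2.9227×10^8 m/s × 1.1809×10^-9 s = 0.345 m

d ≈ 0.345 m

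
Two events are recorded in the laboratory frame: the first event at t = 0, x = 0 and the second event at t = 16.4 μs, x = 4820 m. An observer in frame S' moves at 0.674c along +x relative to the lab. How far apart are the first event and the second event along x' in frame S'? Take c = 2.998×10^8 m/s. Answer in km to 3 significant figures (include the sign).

Δx' ≈ 2.04 km

γ = 1/√(1 − 0.674²) = 1.3537
Δx' = γ(Δx − vΔt) = 1.3537 × (4820 m − 0.674×(2.998×10^8 m/s)×16.4×10^-6 s)
= 1.3537 × (1506.1 m) = 2.04 km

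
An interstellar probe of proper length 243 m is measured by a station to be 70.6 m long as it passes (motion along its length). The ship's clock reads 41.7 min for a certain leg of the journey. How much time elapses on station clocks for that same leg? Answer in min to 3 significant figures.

Δt ≈ 144 min

Length contraction ⇒ γ = L₀/L = 243/70.6 = 3.4419
Time dilation: Δt = γτ₀ = 3.4419 × 41.7 min = 144 min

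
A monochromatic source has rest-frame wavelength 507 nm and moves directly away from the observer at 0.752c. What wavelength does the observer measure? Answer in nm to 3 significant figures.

λ_obs ≈ 1350 nm

Relativistic Doppler: λ_obs = λ_src √((1+β)/(1−β))
= 507 × √(1.7520/0.24800) = 507 × 2.6579 = 1350 nm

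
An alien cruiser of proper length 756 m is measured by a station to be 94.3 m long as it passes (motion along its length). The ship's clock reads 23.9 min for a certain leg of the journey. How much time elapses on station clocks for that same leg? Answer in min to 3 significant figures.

Length contraction ⇒ γ = L₀/L = 756/94.3 = 8.0170
Time dilation: Δt = γτ₀ = 8.0170 × 23.9 min = 192 min

Δt ≈ 192 min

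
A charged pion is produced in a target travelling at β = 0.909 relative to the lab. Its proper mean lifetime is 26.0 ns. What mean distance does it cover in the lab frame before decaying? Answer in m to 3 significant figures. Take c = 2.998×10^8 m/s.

γ = 1/√(1 − 0.909²) = 2.3993
Dilated lifetime: Δt = γτ₀ = 2.3993 × 26.0 ns = 62.381 ns
d = vΔt = 0.909c × 62.381 ns = 2.7252×10^8 m/s × 6.2381×10^-8 s = 17.0 m

d ≈ 17.0 m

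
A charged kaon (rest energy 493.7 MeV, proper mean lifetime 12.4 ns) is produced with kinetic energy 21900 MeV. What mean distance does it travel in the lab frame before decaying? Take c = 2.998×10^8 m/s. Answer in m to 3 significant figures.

γ = 1 + K/(m₀c²) = 1 + 21900/493.7 = 45.359
β = √(1 − 1/γ²) = 0.99976
Dilated lifetime: γτ₀ = 45.359 × 12.4 ns = 562.45 ns
d = βc·γτ₀ = 0.99976 × (2.998×10^8 m/s) × 5.6245×10^-7 s = 169 m

d ≈ 169 m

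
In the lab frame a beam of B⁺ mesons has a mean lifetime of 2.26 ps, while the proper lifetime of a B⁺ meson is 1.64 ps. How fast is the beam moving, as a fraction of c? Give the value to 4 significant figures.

γ = Δt/τ₀ = 2.26/1.64 = 1.37805
β = √(1 − 1/γ²) = √(1 − 1/1.37805²) = 0.6880

β ≈ 0.6880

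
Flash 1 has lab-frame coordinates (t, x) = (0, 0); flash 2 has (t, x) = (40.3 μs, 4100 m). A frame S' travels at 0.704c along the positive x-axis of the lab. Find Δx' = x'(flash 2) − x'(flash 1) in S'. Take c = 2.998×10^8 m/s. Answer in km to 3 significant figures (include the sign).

Δx' ≈ -6.20 km

γ = 1/√(1 − 0.704²) = 1.4081
Δx' = γ(Δx − vΔt) = 1.4081 × (4100 m − 0.704×(2.998×10^8 m/s)×40.3×10^-6 s)
= 1.4081 × (-4405.7 m) = -6.20 km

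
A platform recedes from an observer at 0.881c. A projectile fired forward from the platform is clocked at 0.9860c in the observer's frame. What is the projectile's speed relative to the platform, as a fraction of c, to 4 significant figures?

Inverse velocity addition: u' = (u − v)/(1 − uv/c²)
= (0.9860 − 0.881)/(1 − 0.9860×0.881) = 0.1050/0.131334 = 0.7995

u' ≈ 0.7995c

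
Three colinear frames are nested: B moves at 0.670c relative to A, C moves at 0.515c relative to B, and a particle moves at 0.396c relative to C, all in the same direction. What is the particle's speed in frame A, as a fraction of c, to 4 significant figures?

Compose boost 2: (0.515 + 0.670)/(1 + 0.515×0.670) = 1.185/1.34505 = 0.881008
Compose boost 3: (0.396 + 0.881008)/(1 + 0.396×0.881008) = 1.27701/1.34888 = 0.9467

u ≈ 0.9467c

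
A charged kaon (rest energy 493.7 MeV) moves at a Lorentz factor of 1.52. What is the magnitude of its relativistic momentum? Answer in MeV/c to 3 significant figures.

p ≈ 565 MeV/c

β = √(1 − 1/γ²) = √(1 − 1/1.52²) = 0.75311
p = γβm₀c = 1.52 × 0.75311 × 493.7 MeV/c = 565 MeV/c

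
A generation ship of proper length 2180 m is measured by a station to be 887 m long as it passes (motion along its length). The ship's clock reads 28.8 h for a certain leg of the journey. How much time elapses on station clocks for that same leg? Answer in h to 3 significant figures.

Δt ≈ 70.8 h

Length contraction ⇒ γ = L₀/L = 2180/887 = 2.4577
Time dilation: Δt = γτ₀ = 2.4577 × 28.8 h = 70.8 h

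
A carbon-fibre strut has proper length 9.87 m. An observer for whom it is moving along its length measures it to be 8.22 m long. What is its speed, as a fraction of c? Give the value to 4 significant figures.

β ≈ 0.5535

γ = L₀/L = 9.87/8.22 = 1.20073
β = √(1 − 1/γ²) = 0.5535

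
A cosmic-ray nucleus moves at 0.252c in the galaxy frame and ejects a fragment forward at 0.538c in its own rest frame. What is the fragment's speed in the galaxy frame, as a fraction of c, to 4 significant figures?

u ≈ 0.6957c

Compose boost 2: (0.538 + 0.252)/(1 + 0.538×0.252) = 0.7900/1.13558 = 0.6957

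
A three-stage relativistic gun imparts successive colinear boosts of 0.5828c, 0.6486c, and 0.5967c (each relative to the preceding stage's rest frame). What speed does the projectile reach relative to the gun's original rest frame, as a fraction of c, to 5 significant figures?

u ≈ 0.97202c

Compose boost 2: (0.6486 + 0.5828)/(1 + 0.6486×0.5828) = 1.2314/1.378004 = 0.8936113
Compose boost 3: (0.5967 + 0.8936113)/(1 + 0.5967×0.8936113) = 1.490311/1.533218 = 0.97202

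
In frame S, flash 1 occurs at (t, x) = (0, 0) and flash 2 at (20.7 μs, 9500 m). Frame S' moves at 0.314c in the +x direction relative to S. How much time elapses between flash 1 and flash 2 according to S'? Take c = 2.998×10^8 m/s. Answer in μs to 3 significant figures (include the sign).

Δt' ≈ 11.3 μs

γ = 1/√(1 − 0.314²) = 1.0533
Δt' = γ(Δt − vΔx/c²) = 1.0533 × (20.7 μs − 0.314×9500 m / (2.998×10^8 m/s))
= 1.0533 × (10.750 μs) = 11.3 μs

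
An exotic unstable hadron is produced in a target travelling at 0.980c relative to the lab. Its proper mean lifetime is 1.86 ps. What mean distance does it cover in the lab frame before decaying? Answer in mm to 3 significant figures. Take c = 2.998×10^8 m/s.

γ = 1/√(1 − 0.980²) = 5.0252
Dilated lifetime: Δt = γτ₀ = 5.0252 × 1.86 ps = 9.3469 ps
d = vΔt = 0.980c × 9.3469 ps = 2.9380×10^8 m/s × 9.3469×10^-12 s = 2.75 mm

d ≈ 2.75 mm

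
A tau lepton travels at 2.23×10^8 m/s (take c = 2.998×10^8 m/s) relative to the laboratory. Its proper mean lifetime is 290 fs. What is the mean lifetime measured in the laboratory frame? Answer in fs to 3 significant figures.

Δt ≈ 434 fs

β = v/c = 2.23×10^8 / 2.998×10^8 = 0.74383
γ = 1/√(1 − 0.74383²) = 1.4962
Time dilation: Δt = γτ₀ = 1.4962 × 290 fs = 434 fs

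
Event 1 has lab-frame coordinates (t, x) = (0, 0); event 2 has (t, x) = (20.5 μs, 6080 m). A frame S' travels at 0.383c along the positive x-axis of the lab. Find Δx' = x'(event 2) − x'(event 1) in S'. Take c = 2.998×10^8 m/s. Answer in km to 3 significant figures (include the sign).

Δx' ≈ 4.03 km

γ = 1/√(1 − 0.383²) = 1.0825
Δx' = γ(Δx − vΔt) = 1.0825 × (6080 m − 0.383×(2.998×10^8 m/s)×20.5×10^-6 s)
= 1.0825 × (3726.1 m) = 4.03 km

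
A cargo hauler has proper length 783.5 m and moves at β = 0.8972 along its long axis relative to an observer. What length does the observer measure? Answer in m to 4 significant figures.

L ≈ 346.0 m

γ = 1/√(1 − 0.8972²) = 2.26437
Length contraction: L = L₀/γ = 783.5/2.26437 = 346.0 m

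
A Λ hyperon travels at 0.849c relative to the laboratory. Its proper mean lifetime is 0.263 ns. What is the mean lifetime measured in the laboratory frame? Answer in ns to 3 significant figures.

γ = 1/√(1 − 0.849²) = 1.8925
Time dilation: Δt = γτ₀ = 1.8925 × 0.263 ns = 0.498 ns

Δt ≈ 0.498 ns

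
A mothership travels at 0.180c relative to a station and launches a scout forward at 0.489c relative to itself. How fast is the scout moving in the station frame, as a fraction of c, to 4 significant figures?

Compose boost 2: (0.489 + 0.180)/(1 + 0.489×0.180) = 0.6690/1.08802 = 0.6149

u ≈ 0.6149c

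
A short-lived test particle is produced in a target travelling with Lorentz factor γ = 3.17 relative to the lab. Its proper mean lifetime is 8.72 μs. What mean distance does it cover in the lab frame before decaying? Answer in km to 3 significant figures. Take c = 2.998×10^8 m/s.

d ≈ 7.86 km

β = √(1 − 1/γ²) = √(1 − 1/3.17²) = 0.94894
Dilated lifetime: Δt = γτ₀ = 3.17 × 8.72 μs = 27.642 μs
d = vΔt = 0.94894c × 27.642 μs = 2.8449×10^8 m/s × 2.7642×10^-5 s = 7.86 km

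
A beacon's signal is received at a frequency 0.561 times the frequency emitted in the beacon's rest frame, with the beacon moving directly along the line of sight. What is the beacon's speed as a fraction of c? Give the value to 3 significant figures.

f_obs/f_src = √((1−β)/(1+β)) = 0.561  ⇒  (1−β)/(1+β) = 0.31472
β = |1 − D²|/(1 + D²) = |1 − 0.31472|/(1 + 0.31472) = 0.521

β ≈ 0.521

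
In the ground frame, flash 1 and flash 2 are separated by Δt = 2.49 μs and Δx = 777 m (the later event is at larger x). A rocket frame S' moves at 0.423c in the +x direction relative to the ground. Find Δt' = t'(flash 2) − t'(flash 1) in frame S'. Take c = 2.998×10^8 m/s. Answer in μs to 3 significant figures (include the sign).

γ = 1/√(1 − 0.423²) = 1.1036
Δt' = γ(Δt − vΔx/c²) = 1.1036 × (2.49 μs − 0.423×777 m / (2.998×10^8 m/s))
= 1.1036 × (1.3937 μs) = 1.54 μs

Δt' ≈ 1.54 μs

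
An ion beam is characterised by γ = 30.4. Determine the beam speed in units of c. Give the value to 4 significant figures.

β = √(1 − 1/γ²) = √(1 − 1/30.4²) = √(0.998918) = 0.9995

β ≈ 0.9995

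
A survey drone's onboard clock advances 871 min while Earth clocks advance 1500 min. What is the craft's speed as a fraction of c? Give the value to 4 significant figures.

β ≈ 0.8141

γ = Δt/τ₀ = 1500/871 = 1.72216
β = √(1 − 1/γ²) = √(1 − 1/1.72216²) = 0.8141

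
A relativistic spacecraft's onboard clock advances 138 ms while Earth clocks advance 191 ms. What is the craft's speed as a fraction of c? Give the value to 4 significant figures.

γ = Δt/τ₀ = 191/138 = 1.38406
β = √(1 − 1/γ²) = √(1 − 1/1.38406²) = 0.6914

β ≈ 0.6914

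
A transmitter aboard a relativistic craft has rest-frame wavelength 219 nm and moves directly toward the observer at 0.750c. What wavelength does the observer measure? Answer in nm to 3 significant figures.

Relativistic Doppler: λ_obs = λ_src √((1−β)/(1+β))
= 219 × √(0.25000/1.7500) = 219 × 0.37796 = 82.8 nm

λ_obs ≈ 82.8 nm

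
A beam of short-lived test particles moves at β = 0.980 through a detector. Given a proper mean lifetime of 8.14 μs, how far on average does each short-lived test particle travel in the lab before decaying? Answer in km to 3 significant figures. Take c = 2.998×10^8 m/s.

d ≈ 12.0 km

γ = 1/√(1 − 0.980²) = 5.0252
Dilated lifetime: Δt = γτ₀ = 5.0252 × 8.14 μs = 40.905 μs
d = vΔt = 0.980c × 40.905 μs = 2.9380×10^8 m/s × 4.0905×10^-5 s = 12.0 km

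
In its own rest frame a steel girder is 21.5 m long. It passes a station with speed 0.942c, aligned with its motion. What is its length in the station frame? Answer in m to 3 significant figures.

L ≈ 7.22 m

γ = 1/√(1 − 0.942²) = 2.9796
Length contraction: L = L₀/γ = 21.5/2.9796 = 7.22 m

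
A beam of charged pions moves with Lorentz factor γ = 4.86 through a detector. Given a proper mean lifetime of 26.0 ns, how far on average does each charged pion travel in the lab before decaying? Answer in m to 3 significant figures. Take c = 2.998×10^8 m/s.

d ≈ 37.1 m

β = √(1 − 1/γ²) = √(1 − 1/4.86²) = 0.97860
Dilated lifetime: Δt = γτ₀ = 4.86 × 26.0 ns = 126.36 ns
d = vΔt = 0.97860c × 126.36 ns = 2.9338×10^8 m/s × 1.2636×10^-7 s = 37.1 m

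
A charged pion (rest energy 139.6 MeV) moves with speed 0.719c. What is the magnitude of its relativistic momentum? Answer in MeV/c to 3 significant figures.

p ≈ 144 MeV/c

γ = 1/√(1 − 0.719²) = 1.4388
p = γβm₀c = 1.4388 × 0.719 × 139.6 MeV/c = 144 MeV/c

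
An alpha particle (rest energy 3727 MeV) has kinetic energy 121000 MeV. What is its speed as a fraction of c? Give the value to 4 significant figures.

β ≈ 0.9996

γ = 1 + K/(m₀c²) = 1 + 121000/3727 = 33.4658
β = √(1 − 1/γ²) = 0.9996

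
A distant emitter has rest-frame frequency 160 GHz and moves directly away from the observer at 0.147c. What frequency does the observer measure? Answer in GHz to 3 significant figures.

f_obs ≈ 138 GHz

Relativistic Doppler: f_obs = f_src √((1−β)/(1+β))
= 160 × √(0.85300/1.1470) = 160 × 0.86237 = 138 GHz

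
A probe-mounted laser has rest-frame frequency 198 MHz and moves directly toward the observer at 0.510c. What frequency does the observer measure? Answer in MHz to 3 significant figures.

Relativistic Doppler: f_obs = f_src √((1+β)/(1−β))
= 198 × √(1.5100/0.49000) = 198 × 1.7555 = 348 MHz

f_obs ≈ 348 MHz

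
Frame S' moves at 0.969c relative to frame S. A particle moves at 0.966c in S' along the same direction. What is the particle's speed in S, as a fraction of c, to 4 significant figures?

Relativistic velocity addition: u = (u' + v)/(1 + u'v/c²)
= (0.966 + 0.969)/(1 + 0.966×0.969) = 1.935/1.93605 = 0.9995

u ≈ 0.9995c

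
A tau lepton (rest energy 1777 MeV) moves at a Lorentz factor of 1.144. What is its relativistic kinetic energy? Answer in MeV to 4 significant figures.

γ = 1.144 (given)
K = (γ − 1)m₀c² = (1.144 − 1) × 1777 MeV = 0.144000 × 1777 MeV = 255.9 MeV

K ≈ 255.9 MeV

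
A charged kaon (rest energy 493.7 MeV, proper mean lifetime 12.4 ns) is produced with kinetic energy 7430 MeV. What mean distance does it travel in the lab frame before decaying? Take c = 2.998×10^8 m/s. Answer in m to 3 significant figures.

γ = 1 + K/(m₀c²) = 1 + 7430/493.7 = 16.050
β = √(1 − 1/γ²) = 0.99806
Dilated lifetime: γτ₀ = 16.050 × 12.4 ns = 199.02 ns
d = βc·γτ₀ = 0.99806 × (2.998×10^8 m/s) × 1.9902×10^-7 s = 59.5 m

d ≈ 59.5 m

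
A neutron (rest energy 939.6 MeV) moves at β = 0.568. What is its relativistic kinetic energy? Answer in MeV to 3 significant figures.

K ≈ 202 MeV

γ = 1/√(1 − 0.568²) = 1.2150
K = (γ − 1)m₀c² = (1.2150 − 1) × 939.6 MeV = 0.21502 × 939.6 MeV = 202 MeV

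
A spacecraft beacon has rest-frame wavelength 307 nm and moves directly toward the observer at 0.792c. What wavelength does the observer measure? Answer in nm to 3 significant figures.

Relativistic Doppler: λ_obs = λ_src √((1−β)/(1+β))
= 307 × √(0.20800/1.7920) = 307 × 0.34069 = 105 nm

λ_obs ≈ 105 nm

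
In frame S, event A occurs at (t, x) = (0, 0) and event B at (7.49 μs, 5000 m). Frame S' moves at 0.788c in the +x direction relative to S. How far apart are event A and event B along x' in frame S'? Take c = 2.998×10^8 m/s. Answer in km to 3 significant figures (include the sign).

γ = 1/√(1 − 0.788²) = 1.6242
Δx' = γ(Δx − vΔt) = 1.6242 × (5000 m − 0.788×(2.998×10^8 m/s)×7.49×10^-6 s)
= 1.6242 × (3230.5 m) = 5.25 km

Δx' ≈ 5.25 km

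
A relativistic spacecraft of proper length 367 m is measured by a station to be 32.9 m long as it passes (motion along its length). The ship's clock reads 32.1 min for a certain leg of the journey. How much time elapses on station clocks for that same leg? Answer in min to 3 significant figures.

Length contraction ⇒ γ = L₀/L = 367/32.9 = 11.155
Time dilation: Δt = γτ₀ = 11.155 × 32.1 min = 358 min

Δt ≈ 358 min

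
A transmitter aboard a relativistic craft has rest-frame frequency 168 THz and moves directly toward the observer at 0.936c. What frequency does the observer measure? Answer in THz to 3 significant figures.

Relativistic Doppler: f_obs = f_src √((1+β)/(1−β))
= 168 × √(1.9360/0.064000) = 168 × 5.5000 = 924 THz

f_obs ≈ 924 THz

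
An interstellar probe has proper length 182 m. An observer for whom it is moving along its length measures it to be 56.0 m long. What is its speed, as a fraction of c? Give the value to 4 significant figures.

γ = L₀/L = 182/56.0 = 3.25000
β = √(1 − 1/γ²) = 0.9515

β ≈ 0.9515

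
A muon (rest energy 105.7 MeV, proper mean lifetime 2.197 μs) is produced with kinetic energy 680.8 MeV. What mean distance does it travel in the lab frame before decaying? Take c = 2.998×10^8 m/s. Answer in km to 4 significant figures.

d ≈ 4.857 km

γ = 1 + K/(m₀c²) = 1 + 680.8/105.7 = 7.44087
β = √(1 − 1/γ²) = 0.990928
Dilated lifetime: γτ₀ = 7.44087 × 2.197 μs = 16.3476 μs
d = βc·γτ₀ = 0.990928 × (2.998×10^8 m/s) × 1.63476×10^-5 s = 4.857 km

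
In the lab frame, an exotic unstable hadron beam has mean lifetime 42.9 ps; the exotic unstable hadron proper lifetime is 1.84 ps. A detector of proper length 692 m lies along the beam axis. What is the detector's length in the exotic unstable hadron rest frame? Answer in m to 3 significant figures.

L ≈ 29.7 m

Time dilation ⇒ γ = Δt/τ₀ = 42.9/1.84 = 23.315
Length contraction: L = L₀/γ = 692/23.315 = 29.7 m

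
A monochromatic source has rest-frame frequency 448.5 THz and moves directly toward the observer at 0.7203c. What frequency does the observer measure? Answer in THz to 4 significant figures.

Relativistic Doppler: f_obs = f_src √((1+β)/(1−β))
= 448.5 × √(1.72030/0.279700) = 448.5 × 2.48002 = 1112 THz

f_obs ≈ 1112 THz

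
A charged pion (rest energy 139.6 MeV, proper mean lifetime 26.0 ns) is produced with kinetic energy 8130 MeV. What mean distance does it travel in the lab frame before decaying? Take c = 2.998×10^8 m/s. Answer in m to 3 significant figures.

d ≈ 462 m

γ = 1 + K/(m₀c²) = 1 + 8130/139.6 = 59.238
β = √(1 − 1/γ²) = 0.99986
Dilated lifetime: γτ₀ = 59.238 × 26.0 ns = 1540.2 ns
d = βc·γτ₀ = 0.99986 × (2.998×10^8 m/s) × 1.5402×10^-6 s = 462 m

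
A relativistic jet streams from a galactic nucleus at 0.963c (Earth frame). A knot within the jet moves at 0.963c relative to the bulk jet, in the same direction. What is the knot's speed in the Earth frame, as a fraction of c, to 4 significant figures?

Relativistic velocity addition: u = (u' + v)/(1 + u'v/c²)
= (0.963 + 0.963)/(1 + 0.963×0.963) = 1.926/1.92737 = 0.9993

u ≈ 0.9993c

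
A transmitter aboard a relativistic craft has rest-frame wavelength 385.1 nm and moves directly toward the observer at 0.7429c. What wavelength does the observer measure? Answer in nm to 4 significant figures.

Relativistic Doppler: λ_obs = λ_src √((1−β)/(1+β))
= 385.1 × √(0.257100/1.74290) = 385.1 × 0.384074 = 147.9 nm

λ_obs ≈ 147.9 nm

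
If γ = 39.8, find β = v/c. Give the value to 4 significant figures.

β ≈ 0.9997

β = √(1 − 1/γ²) = √(1 − 1/39.8²) = √(0.999369) = 0.9997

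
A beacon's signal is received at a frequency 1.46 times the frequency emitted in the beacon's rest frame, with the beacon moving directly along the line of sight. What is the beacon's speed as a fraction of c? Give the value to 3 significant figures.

β ≈ 0.361

f_obs/f_src = √((1+β)/(1−β)) = 1.46  ⇒  (1+β)/(1−β) = 2.1316
β = |1 − D²|/(1 + D²) = |1 − 2.1316|/(1 + 2.1316) = 0.361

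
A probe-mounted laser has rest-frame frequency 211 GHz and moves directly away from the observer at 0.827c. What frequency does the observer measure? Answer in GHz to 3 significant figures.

Relativistic Doppler: f_obs = f_src √((1−β)/(1+β))
= 211 × √(0.17300/1.8270) = 211 × 0.30772 = 64.9 GHz

f_obs ≈ 64.9 GHz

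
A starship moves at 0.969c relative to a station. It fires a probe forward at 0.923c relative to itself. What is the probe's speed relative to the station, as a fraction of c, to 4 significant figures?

u ≈ 0.9987c

Relativistic velocity addition: u = (u' + v)/(1 + u'v/c²)
= (0.923 + 0.969)/(1 + 0.923×0.969) = 1.892/1.89439 = 0.9987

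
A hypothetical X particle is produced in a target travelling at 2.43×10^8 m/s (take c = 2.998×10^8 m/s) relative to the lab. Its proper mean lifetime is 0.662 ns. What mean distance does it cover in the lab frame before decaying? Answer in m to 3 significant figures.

β = v/c = 2.43×10^8 / 2.998×10^8 = 0.81054
γ = 1/√(1 − 0.81054²) = 1.7074
Dilated lifetime: Δt = γτ₀ = 1.7074 × 0.662 ns = 1.1303 ns
d = vΔt = 0.81054c × 1.1303 ns = 2.4300×10^8 m/s × 1.1303×10^-9 s = 0.275 m

d ≈ 0.275 m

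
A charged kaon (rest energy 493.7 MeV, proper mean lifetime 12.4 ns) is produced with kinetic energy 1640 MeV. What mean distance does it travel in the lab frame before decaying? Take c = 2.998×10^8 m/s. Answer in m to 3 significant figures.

d ≈ 15.6 m

γ = 1 + K/(m₀c²) = 1 + 1640/493.7 = 4.3219
β = √(1 − 1/γ²) = 0.97286
Dilated lifetime: γτ₀ = 4.3219 × 12.4 ns = 53.591 ns
d = βc·γτ₀ = 0.97286 × (2.998×10^8 m/s) × 5.3591×10^-8 s = 15.6 m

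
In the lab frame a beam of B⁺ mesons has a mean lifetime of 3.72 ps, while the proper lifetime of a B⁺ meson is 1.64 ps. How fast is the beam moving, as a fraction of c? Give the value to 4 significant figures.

γ = Δt/τ₀ = 3.72/1.64 = 2.26829
β = √(1 − 1/γ²) = √(1 − 1/2.26829²) = 0.8976

β ≈ 0.8976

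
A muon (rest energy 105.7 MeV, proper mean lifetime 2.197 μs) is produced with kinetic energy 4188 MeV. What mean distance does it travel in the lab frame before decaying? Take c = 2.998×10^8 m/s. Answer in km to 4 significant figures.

γ = 1 + K/(m₀c²) = 1 + 4188/105.7 = 40.6216
β = √(1 − 1/γ²) = 0.999697
Dilated lifetime: γτ₀ = 40.6216 × 2.197 μs = 89.2456 μs
d = βc·γτ₀ = 0.999697 × (2.998×10^8 m/s) × 8.92456×10^-5 s = 26.75 km

d ≈ 26.75 km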